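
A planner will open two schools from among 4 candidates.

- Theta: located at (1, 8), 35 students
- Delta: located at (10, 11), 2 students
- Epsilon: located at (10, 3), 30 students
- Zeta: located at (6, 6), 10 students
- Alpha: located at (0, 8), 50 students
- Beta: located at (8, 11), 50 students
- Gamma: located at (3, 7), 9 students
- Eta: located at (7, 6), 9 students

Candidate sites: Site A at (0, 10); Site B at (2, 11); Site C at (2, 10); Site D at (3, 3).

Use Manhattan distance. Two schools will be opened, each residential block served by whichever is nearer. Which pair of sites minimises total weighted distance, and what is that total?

{Site C, Site D}, total 1042

Evaluate every pair (each demand assigned to the nearer of the two):
  {Site C, Site D}: total = 1042
  {Site A, Site D}: total = 1046
  {Site B, Site D}: total = 1075
  {Site A, Site C}: total = 1220
  {Site A, Site B}: total = 1226
  {Site B, Site C}: total = 1268
Best pair: {Site C, Site D} with total 1042.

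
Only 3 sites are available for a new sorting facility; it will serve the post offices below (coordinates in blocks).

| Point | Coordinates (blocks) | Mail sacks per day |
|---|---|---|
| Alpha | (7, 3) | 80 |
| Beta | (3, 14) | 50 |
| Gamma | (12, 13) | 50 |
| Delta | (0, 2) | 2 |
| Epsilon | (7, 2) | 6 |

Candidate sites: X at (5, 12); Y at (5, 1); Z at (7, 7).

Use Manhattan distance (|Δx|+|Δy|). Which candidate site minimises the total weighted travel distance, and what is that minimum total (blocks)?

Z, total 1474 blocks

Total weighted distance at each candidate:
  X (5, 12): total = 1582
  Y (5, 1): total = 2050
  Z (7, 7): total = 1474
Minimum is at Z with total 1474 blocks.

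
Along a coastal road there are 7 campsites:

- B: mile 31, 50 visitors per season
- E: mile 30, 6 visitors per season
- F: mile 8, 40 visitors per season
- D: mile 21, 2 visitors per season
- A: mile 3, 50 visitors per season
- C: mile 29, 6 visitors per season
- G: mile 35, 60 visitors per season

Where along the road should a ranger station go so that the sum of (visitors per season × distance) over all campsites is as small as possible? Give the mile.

For a sum of weighted absolute distances on a line, the optimum is the weighted median (not the mean). Total weight W = 214; half-weight = 107.
Sort by position and accumulate weight:
  mile 3 (A, w=50) → cum 50
  mile 8 (F, w=40) → cum 90
  mile 21 (D, w=2) → cum 92
  mile 29 (C, w=6) → cum 98
  mile 30 (E, w=6) → cum 104
  mile 31 (B, w=50) → cum 154  ≥ 107 → median here
  mile 35 (G, w=60) → cum 214
Optimal location: mile 31.

x = 31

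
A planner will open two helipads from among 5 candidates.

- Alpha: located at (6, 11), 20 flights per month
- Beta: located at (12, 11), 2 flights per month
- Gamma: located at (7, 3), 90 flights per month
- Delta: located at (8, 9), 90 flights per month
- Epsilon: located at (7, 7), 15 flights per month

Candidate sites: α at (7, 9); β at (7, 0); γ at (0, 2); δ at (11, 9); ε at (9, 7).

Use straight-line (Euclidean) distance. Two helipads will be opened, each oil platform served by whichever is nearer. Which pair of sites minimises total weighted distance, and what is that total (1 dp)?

Evaluate every pair (each demand assigned to the nearer of the two):
  {α, β}: total = 445.5
  {α, ε}: total = 577.2
  {β, ε}: total = 611.2
  {α, δ}: total = 709.2
  {α, γ}: total = 715.5
  {β, δ}: total = 719.3
  {δ, ε}: total = 738.2
  {γ, ε}: total = 743.7
  {γ, δ}: total = 1085.7
  {β, γ}: total = 1430.5
Best pair: {α, β} with total 445.5.

{α, β}, total 445.5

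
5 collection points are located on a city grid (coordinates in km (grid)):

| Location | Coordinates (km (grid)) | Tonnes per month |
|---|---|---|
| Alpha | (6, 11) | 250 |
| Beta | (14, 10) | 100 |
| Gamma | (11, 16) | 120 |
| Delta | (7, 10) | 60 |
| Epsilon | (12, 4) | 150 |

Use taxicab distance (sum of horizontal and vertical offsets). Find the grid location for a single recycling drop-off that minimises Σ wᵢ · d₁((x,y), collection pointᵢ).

Manhattan distance separates: Σwᵢ(|x−xᵢ|+|y−yᵢ|) = Σwᵢ|x−xᵢ| + Σwᵢ|y−yᵢ|, so x and y are optimised independently as 1-D weighted medians.
Total weight W = 680; half = 340.
x-coordinate, sorted with cumulative weight:
  x=6 (Alpha, w=250) cum 250
  x=7 (Delta, w=60) cum 310
  x=11 (Gamma, w=120) cum 430  ← median
  x=12 (Epsilon, w=150) cum 580
  x=14 (Beta, w=100) cum 680
⇒ x* = 11
y-coordinate, sorted with cumulative weight:
  y=4 (Epsilon, w=150) cum 150
  y=10 (Beta, w=100) cum 250
  y=10 (Delta, w=60) cum 310
  y=11 (Alpha, w=250) cum 560  ← median
  y=16 (Gamma, w=120) cum 680
⇒ y* = 11

(11, 11)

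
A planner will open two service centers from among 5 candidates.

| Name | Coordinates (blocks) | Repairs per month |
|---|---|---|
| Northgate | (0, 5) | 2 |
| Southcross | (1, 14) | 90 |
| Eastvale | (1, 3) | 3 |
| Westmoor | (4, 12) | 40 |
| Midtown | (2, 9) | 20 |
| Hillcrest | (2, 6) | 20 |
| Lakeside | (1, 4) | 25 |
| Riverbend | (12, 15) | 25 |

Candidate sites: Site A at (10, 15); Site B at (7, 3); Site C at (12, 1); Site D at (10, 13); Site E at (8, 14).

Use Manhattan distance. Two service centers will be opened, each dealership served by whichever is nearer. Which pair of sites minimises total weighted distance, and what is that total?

{Site B, Site E}, total 1586

Evaluate every pair (each demand assigned to the nearer of the two):
  {Site B, Site E}: total = 1586
  {Site B, Site D}: total = 1871
  {Site A, Site B}: total = 1901
  {Site C, Site E}: total = 1916
  {Site A, Site E}: total = 1933
  {Site D, Site E}: total = 1983
  {Site C, Site D}: total = 2241
  {Site A, Site C}: total = 2311
  {Site A, Site D}: total = 2313
  {Site B, Site C}: total = 2951
Best pair: {Site B, Site E} with total 1586.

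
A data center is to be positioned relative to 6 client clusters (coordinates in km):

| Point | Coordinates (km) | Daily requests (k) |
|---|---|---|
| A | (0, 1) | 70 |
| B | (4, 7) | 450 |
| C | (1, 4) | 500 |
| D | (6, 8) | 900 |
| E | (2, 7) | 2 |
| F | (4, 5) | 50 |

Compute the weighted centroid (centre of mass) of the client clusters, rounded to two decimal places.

(4.01, 6.43)

The minimiser of Σwᵢ‖p−pᵢ‖² is the weighted centroid p* = (Σwᵢpᵢ)/(Σwᵢ).
Σwᵢ = 1972.
Σwᵢxᵢ = 70·0 + 450·4 + 500·1 + 900·6 + 2·2 + 50·4 = 7904.
Σwᵢyᵢ = 70·1 + 450·7 + 500·4 + 900·8 + 2·7 + 50·5 = 12684.
x* = 7904/1972 = 4.01, y* = 12684/1972 = 6.43.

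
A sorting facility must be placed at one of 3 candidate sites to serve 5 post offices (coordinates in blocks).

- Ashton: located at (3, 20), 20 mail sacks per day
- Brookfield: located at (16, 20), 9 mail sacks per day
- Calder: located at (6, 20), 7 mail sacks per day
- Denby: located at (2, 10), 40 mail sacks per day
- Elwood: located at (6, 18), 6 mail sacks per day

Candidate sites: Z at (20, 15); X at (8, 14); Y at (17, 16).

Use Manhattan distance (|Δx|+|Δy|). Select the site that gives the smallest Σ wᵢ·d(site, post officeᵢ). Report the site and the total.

X, total 838 blocks

Total weighted distance at each candidate:
  Z (20, 15): total = 1676
  X (8, 14): total = 838
  Y (17, 16): total = 1428
Minimum is at X with total 838 blocks.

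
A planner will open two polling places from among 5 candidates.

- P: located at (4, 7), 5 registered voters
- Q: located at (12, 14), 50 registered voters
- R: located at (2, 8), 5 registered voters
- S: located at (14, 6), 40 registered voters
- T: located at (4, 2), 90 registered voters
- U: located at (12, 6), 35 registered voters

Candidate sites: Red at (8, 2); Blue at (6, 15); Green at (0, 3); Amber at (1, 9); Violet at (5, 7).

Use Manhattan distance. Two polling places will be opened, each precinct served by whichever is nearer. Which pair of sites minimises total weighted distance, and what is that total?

Evaluate every pair (each demand assigned to the nearer of the two):
  {Red, Blue}: total = 1490
  {Blue, Violet}: total = 1595
  {Red, Violet}: total = 1765
  {Green, Violet}: total = 1855
  {Red, Amber}: total = 1875
  {Red, Green}: total = 1915
  {Amber, Violet}: total = 1935
  {Blue, Green}: total = 2080
  {Blue, Amber}: total = 2415
  {Green, Amber}: total = 2415
Best pair: {Red, Blue} with total 1490.

{Red, Blue}, total 1490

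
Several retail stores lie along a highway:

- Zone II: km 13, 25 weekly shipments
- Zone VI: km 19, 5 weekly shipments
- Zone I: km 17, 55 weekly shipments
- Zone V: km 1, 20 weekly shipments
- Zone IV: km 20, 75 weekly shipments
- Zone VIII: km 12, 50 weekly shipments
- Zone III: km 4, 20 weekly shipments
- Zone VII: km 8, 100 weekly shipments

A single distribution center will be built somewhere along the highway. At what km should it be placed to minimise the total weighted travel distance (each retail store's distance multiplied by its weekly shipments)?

x = 12

For a sum of weighted absolute distances on a line, the optimum is the weighted median (not the mean). Total weight W = 350; half-weight = 175.
Sort by position and accumulate weight:
  km 1 (Zone V, w=20) → cum 20
  km 4 (Zone III, w=20) → cum 40
  km 8 (Zone VII, w=100) → cum 140
  km 12 (Zone VIII, w=50) → cum 190  ≥ 175 → median here
  km 13 (Zone II, w=25) → cum 215
  km 17 (Zone I, w=55) → cum 270
  km 19 (Zone VI, w=5) → cum 275
  km 20 (Zone IV, w=75) → cum 350
Optimal location: km 12.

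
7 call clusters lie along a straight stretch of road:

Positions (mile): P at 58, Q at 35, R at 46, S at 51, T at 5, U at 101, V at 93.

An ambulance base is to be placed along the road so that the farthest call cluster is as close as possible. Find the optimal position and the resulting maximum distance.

location 53, max distance 48

The 1-center on a line is the midpoint of the two extreme points: leftmost at 5, rightmost at 101.
Optimal location = (5 + 101)/2 = 53; maximum distance = (101 − 5)/2 = 48.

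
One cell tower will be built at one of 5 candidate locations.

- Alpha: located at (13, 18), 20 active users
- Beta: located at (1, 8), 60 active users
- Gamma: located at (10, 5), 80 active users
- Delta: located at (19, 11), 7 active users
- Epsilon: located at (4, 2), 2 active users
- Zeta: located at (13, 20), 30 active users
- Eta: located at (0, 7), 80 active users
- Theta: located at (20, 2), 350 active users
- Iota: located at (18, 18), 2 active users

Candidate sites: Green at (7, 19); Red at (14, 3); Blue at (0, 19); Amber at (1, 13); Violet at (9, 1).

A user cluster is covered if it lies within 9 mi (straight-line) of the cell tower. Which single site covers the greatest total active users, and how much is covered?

Coverage radius r = 9 mi; a point is covered iff (Δx)²+(Δy)² ≤ 9² = 81.
  Green (7, 19): covers {Alpha, Zeta} → 50
  Red (14, 3): covers {Gamma, Theta} → 430
  Blue (0, 19): covers {none} → 0
  Amber (1, 13): covers {Beta, Eta} → 140
  Violet (9, 1): covers {Gamma, Epsilon} → 82
Maximum coverage at Red: 430 active users.

Red, covering 430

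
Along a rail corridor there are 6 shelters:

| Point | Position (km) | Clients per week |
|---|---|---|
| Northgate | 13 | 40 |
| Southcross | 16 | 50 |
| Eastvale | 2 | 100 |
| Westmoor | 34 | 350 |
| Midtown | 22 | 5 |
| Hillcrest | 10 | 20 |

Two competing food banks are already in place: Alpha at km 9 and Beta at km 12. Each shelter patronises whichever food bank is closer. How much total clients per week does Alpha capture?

The indifferent point is the midpoint (9+12)/2 = 10.5; shelters left of it (closer to Alpha at 9) go to Alpha, those right go to Beta.
  Eastvale at 2 (w=100) → Alpha
  Hillcrest at 10 (w=20) → Alpha
  Northgate at 13 (w=40) → Beta
  Southcross at 16 (w=50) → Beta
  Midtown at 22 (w=5) → Beta
  Westmoor at 34 (w=350) → Beta
Alpha captures 120; Beta captures 445.

120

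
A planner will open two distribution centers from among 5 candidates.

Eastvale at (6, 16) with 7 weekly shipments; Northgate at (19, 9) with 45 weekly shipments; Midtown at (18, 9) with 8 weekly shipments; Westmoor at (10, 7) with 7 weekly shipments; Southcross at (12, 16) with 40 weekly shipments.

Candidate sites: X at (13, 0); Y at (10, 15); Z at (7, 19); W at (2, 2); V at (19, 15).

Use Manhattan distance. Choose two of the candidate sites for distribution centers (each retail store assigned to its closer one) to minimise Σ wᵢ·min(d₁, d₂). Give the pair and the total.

{Y, V}, total 537

Evaluate every pair (each demand assigned to the nearer of the two):
  {Y, V}: total = 537
  {Z, V}: total = 779
  {X, V}: total = 814
  {W, V}: total = 835
  {Y, Z}: total = 991
  {X, Y}: total = 998
  {Y, W}: total = 998
  {X, Z}: total = 1205
  {Z, W}: total = 1597
  {X, W}: total = 1663
Best pair: {Y, V} with total 537.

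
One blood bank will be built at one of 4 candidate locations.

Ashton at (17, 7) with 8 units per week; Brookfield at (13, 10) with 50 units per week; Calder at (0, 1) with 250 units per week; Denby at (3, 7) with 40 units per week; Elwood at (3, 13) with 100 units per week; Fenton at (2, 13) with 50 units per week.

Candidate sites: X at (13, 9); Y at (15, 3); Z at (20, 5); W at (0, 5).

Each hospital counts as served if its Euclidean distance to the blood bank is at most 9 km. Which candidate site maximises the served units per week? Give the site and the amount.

W, covering 440

Coverage radius r = 9 km; a point is covered iff (Δx)²+(Δy)² ≤ 9² = 81.
  X (13, 9): covers {Ashton, Brookfield} → 58
  Y (15, 3): covers {Ashton, Brookfield} → 58
  Z (20, 5): covers {Ashton, Brookfield} → 58
  W (0, 5): covers {Calder, Denby, Elwood, Fenton} → 440
Maximum coverage at W: 440 units per week.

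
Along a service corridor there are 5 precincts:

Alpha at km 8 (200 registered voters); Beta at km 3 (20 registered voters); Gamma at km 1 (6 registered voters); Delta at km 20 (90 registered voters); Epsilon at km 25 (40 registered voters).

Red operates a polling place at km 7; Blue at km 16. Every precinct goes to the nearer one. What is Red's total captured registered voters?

226

The indifferent point is the midpoint (7+16)/2 = 11.5; precincts left of it (closer to Red at 7) go to Red, those right go to Blue.
  Gamma at 1 (w=6) → Red
  Beta at 3 (w=20) → Red
  Alpha at 8 (w=200) → Red
  Delta at 20 (w=90) → Blue
  Epsilon at 25 (w=40) → Blue
Red captures 226; Blue captures 130.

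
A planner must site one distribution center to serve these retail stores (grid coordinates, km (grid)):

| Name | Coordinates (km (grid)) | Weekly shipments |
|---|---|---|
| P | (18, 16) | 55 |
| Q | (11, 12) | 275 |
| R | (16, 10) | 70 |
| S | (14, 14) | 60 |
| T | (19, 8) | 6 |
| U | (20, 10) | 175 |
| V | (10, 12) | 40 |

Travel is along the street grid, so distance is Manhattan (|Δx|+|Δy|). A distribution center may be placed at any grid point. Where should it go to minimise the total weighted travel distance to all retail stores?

Manhattan distance separates: Σwᵢ(|x−xᵢ|+|y−yᵢ|) = Σwᵢ|x−xᵢ| + Σwᵢ|y−yᵢ|, so x and y are optimised independently as 1-D weighted medians.
Total weight W = 681; half = 340.5.
x-coordinate, sorted with cumulative weight:
  x=10 (V, w=40) cum 40
  x=11 (Q, w=275) cum 315
  x=14 (S, w=60) cum 375  ← median
  x=16 (R, w=70) cum 445
  x=18 (P, w=55) cum 500
  x=19 (T, w=6) cum 506
  x=20 (U, w=175) cum 681
⇒ x* = 14
y-coordinate, sorted with cumulative weight:
  y=8 (T, w=6) cum 6
  y=10 (R, w=70) cum 76
  y=10 (U, w=175) cum 251
  y=12 (Q, w=275) cum 526  ← median
  y=12 (V, w=40) cum 566
  y=14 (S, w=60) cum 626
  y=16 (P, w=55) cum 681
⇒ y* = 12

(14, 12)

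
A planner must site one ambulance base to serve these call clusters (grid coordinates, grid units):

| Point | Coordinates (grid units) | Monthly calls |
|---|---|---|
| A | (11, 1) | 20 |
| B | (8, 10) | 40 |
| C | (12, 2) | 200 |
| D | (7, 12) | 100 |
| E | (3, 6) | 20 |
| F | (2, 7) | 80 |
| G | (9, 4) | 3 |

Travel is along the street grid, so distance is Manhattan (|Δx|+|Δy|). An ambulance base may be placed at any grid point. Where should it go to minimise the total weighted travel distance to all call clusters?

Manhattan distance separates: Σwᵢ(|x−xᵢ|+|y−yᵢ|) = Σwᵢ|x−xᵢ| + Σwᵢ|y−yᵢ|, so x and y are optimised independently as 1-D weighted medians.
Total weight W = 463; half = 231.5.
x-coordinate, sorted with cumulative weight:
  x=2 (F, w=80) cum 80
  x=3 (E, w=20) cum 100
  x=7 (D, w=100) cum 200
  x=8 (B, w=40) cum 240  ← median
  x=9 (G, w=3) cum 243
  x=11 (A, w=20) cum 263
  x=12 (C, w=200) cum 463
⇒ x* = 8
y-coordinate, sorted with cumulative weight:
  y=1 (A, w=20) cum 20
  y=2 (C, w=200) cum 220
  y=4 (G, w=3) cum 223
  y=6 (E, w=20) cum 243  ← median
  y=7 (F, w=80) cum 323
  y=10 (B, w=40) cum 363
  y=12 (D, w=100) cum 463
⇒ y* = 6

(8, 6)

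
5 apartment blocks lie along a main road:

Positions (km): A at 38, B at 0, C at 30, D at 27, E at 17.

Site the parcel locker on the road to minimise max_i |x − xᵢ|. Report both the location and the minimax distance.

The 1-center on a line is the midpoint of the two extreme points: leftmost at 0, rightmost at 38.
Optimal location = (0 + 38)/2 = 19; maximum distance = (38 − 0)/2 = 19.

location 19, max distance 19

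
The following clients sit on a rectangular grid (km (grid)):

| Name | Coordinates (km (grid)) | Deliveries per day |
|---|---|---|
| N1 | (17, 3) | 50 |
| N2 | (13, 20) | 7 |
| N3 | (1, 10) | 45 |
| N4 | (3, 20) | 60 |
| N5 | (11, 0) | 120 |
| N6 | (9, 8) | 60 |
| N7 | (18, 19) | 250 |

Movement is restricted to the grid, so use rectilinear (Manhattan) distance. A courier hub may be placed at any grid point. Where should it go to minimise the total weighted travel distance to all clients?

(17, 19)

Manhattan distance separates: Σwᵢ(|x−xᵢ|+|y−yᵢ|) = Σwᵢ|x−xᵢ| + Σwᵢ|y−yᵢ|, so x and y are optimised independently as 1-D weighted medians.
Total weight W = 592; half = 296.
x-coordinate, sorted with cumulative weight:
  x=1 (N3, w=45) cum 45
  x=3 (N4, w=60) cum 105
  x=9 (N6, w=60) cum 165
  x=11 (N5, w=120) cum 285
  x=13 (N2, w=7) cum 292
  x=17 (N1, w=50) cum 342  ← median
  x=18 (N7, w=250) cum 592
⇒ x* = 17
y-coordinate, sorted with cumulative weight:
  y=0 (N5, w=120) cum 120
  y=3 (N1, w=50) cum 170
  y=8 (N6, w=60) cum 230
  y=10 (N3, w=45) cum 275
  y=19 (N7, w=250) cum 525  ← median
  y=20 (N2, w=7) cum 532
  y=20 (N4, w=60) cum 592
⇒ y* = 19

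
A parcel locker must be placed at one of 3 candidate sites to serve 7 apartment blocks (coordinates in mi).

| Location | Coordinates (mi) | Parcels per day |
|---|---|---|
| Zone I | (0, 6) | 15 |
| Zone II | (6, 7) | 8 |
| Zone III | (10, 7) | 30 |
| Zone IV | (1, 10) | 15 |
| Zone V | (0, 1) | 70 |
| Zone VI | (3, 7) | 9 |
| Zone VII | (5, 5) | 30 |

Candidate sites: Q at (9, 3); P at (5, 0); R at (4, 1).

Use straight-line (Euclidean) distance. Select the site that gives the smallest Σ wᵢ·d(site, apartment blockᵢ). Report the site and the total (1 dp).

Total weighted distance at each candidate:
  Q (9, 3): total = 1309.9
  P (5, 0): total = 1165.8
  R (4, 1): total = 1001.9
Minimum is at R with total 1001.9 mi.

R, total 1001.9 mi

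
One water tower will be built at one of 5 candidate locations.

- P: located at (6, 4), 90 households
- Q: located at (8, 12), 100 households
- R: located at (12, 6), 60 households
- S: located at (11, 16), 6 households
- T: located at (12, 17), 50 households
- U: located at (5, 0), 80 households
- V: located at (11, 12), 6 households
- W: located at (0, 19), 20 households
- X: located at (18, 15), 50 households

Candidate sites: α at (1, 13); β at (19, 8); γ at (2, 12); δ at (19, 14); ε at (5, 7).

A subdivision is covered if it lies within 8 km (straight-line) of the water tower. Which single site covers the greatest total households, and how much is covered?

ε, covering 336

Coverage radius r = 8 km; a point is covered iff (Δx)²+(Δy)² ≤ 8² = 64.
  α (1, 13): covers {Q, W} → 120
  β (19, 8): covers {R, X} → 110
  γ (2, 12): covers {Q, W} → 120
  δ (19, 14): covers {T, X} → 100
  ε (5, 7): covers {P, Q, R, U, V} → 336
Maximum coverage at ε: 336 households.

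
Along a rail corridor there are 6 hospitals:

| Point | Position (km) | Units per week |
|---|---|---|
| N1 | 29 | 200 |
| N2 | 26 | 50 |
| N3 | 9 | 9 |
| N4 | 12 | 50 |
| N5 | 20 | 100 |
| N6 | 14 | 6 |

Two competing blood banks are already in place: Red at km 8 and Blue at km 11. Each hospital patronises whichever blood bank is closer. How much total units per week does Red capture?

9

The indifferent point is the midpoint (8+11)/2 = 9.5; hospitals left of it (closer to Red at 8) go to Red, those right go to Blue.
  N3 at 9 (w=9) → Red
  N4 at 12 (w=50) → Blue
  N6 at 14 (w=6) → Blue
  N5 at 20 (w=100) → Blue
  N2 at 26 (w=50) → Blue
  N1 at 29 (w=200) → Blue
Red captures 9; Blue captures 406.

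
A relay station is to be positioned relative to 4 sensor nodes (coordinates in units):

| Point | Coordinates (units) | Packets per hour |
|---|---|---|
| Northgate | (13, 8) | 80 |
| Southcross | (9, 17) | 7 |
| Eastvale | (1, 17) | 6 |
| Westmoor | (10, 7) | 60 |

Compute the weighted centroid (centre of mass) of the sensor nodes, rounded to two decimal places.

(11.17, 8.37)

The minimiser of Σwᵢ‖p−pᵢ‖² is the weighted centroid p* = (Σwᵢpᵢ)/(Σwᵢ).
Σwᵢ = 153.
Σwᵢxᵢ = 80·13 + 7·9 + 6·1 + 60·10 = 1709.
Σwᵢyᵢ = 80·8 + 7·17 + 6·17 + 60·7 = 1281.
x* = 1709/153 = 11.17, y* = 1281/153 = 8.37.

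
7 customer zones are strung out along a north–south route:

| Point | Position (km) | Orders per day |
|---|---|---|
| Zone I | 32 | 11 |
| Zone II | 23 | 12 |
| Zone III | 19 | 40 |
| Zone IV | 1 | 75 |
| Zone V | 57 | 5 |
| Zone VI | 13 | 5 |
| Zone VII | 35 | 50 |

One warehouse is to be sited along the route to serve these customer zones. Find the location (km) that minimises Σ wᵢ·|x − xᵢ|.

x = 19

For a sum of weighted absolute distances on a line, the optimum is the weighted median (not the mean). Total weight W = 198; half-weight = 99.
Sort by position and accumulate weight:
  km 1 (Zone IV, w=75) → cum 75
  km 13 (Zone VI, w=5) → cum 80
  km 19 (Zone III, w=40) → cum 120  ≥ 99 → median here
  km 23 (Zone II, w=12) → cum 132
  km 32 (Zone I, w=11) → cum 143
  km 35 (Zone VII, w=50) → cum 193
  km 57 (Zone V, w=5) → cum 198
Optimal location: km 19.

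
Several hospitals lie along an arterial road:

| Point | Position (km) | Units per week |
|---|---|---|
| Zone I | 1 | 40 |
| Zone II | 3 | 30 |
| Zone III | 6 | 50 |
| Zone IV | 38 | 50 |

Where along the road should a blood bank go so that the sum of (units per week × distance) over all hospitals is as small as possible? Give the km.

For a sum of weighted absolute distances on a line, the optimum is the weighted median (not the mean). Total weight W = 170; half-weight = 85.
Sort by position and accumulate weight:
  km 1 (Zone I, w=40) → cum 40
  km 3 (Zone II, w=30) → cum 70
  km 6 (Zone III, w=50) → cum 120  ≥ 85 → median here
  km 38 (Zone IV, w=50) → cum 170
Optimal location: km 6.

x = 6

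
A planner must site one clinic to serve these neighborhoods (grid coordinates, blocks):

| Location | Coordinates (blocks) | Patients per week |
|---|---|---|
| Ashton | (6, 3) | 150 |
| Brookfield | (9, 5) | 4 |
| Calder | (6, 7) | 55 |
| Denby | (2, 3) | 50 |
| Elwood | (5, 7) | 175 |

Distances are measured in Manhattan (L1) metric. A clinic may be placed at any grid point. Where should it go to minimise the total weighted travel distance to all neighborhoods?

(5, 7)

Manhattan distance separates: Σwᵢ(|x−xᵢ|+|y−yᵢ|) = Σwᵢ|x−xᵢ| + Σwᵢ|y−yᵢ|, so x and y are optimised independently as 1-D weighted medians.
Total weight W = 434; half = 217.
x-coordinate, sorted with cumulative weight:
  x=2 (Denby, w=50) cum 50
  x=5 (Elwood, w=175) cum 225  ← median
  x=6 (Ashton, w=150) cum 375
  x=6 (Calder, w=55) cum 430
  x=9 (Brookfield, w=4) cum 434
⇒ x* = 5
y-coordinate, sorted with cumulative weight:
  y=3 (Ashton, w=150) cum 150
  y=3 (Denby, w=50) cum 200
  y=5 (Brookfield, w=4) cum 204
  y=7 (Calder, w=55) cum 259  ← median
  y=7 (Elwood, w=175) cum 434
⇒ y* = 7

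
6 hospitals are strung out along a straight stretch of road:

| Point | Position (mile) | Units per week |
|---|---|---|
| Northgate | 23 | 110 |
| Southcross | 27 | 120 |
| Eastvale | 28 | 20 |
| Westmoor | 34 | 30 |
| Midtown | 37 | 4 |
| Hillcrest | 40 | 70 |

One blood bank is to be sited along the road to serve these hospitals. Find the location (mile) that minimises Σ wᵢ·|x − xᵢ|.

For a sum of weighted absolute distances on a line, the optimum is the weighted median (not the mean). Total weight W = 354; half-weight = 177.
Sort by position and accumulate weight:
  mile 23 (Northgate, w=110) → cum 110
  mile 27 (Southcross, w=120) → cum 230  ≥ 177 → median here
  mile 28 (Eastvale, w=20) → cum 250
  mile 34 (Westmoor, w=30) → cum 280
  mile 37 (Midtown, w=4) → cum 284
  mile 40 (Hillcrest, w=70) → cum 354
Optimal location: mile 27.

x = 27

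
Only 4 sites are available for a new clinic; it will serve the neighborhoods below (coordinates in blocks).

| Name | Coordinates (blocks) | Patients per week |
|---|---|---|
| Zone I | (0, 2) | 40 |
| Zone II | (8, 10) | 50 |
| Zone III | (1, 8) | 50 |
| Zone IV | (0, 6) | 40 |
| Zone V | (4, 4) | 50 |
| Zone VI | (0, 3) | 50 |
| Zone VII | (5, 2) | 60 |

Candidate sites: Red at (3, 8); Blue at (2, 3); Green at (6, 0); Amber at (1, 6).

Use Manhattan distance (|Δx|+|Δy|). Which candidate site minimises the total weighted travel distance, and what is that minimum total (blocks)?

Blue, total 1760 blocks

Total weighted distance at each candidate:
  Red (3, 8): total = 2140
  Blue (2, 3): total = 1760
  Green (6, 0): total = 2980
  Amber (1, 6): total = 1820
Minimum is at Blue with total 1760 blocks.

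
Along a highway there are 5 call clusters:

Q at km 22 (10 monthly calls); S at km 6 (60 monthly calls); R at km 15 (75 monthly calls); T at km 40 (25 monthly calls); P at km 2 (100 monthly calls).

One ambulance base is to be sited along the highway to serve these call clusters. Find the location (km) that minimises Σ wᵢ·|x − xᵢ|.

x = 6

For a sum of weighted absolute distances on a line, the optimum is the weighted median (not the mean). Total weight W = 270; half-weight = 135.
Sort by position and accumulate weight:
  km 2 (P, w=100) → cum 100
  km 6 (S, w=60) → cum 160  ≥ 135 → median here
  km 15 (R, w=75) → cum 235
  km 22 (Q, w=10) → cum 245
  km 40 (T, w=25) → cum 270
Optimal location: km 6.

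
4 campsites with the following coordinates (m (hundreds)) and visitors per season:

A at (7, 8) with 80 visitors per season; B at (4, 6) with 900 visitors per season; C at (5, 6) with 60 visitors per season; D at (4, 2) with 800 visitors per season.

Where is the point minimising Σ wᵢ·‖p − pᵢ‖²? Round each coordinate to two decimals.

(4.16, 4.35)

The minimiser of Σwᵢ‖p−pᵢ‖² is the weighted centroid p* = (Σwᵢpᵢ)/(Σwᵢ).
Σwᵢ = 1840.
Σwᵢxᵢ = 80·7 + 900·4 + 60·5 + 800·4 = 7660.
Σwᵢyᵢ = 80·8 + 900·6 + 60·6 + 800·2 = 8000.
x* = 7660/1840 = 4.16, y* = 8000/1840 = 4.35.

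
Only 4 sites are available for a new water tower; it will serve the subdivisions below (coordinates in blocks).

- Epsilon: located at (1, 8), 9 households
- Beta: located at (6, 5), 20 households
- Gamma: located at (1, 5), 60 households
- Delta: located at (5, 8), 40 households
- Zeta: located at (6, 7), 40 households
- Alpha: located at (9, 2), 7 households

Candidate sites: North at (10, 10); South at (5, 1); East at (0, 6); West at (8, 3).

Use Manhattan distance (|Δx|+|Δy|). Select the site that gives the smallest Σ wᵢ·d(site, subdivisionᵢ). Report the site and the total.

East, total 938 blocks

Total weighted distance at each candidate:
  North (10, 10): total = 1742
  South (5, 1): total = 1274
  East (0, 6): total = 938
  West (8, 3): total = 1302
Minimum is at East with total 938 blocks.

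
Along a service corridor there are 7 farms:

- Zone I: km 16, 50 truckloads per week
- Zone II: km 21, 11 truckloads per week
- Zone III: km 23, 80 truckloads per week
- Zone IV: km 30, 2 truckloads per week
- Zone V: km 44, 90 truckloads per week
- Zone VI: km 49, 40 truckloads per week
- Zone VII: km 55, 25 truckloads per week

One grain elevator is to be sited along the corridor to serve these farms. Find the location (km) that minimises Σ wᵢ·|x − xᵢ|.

x = 44

For a sum of weighted absolute distances on a line, the optimum is the weighted median (not the mean). Total weight W = 298; half-weight = 149.
Sort by position and accumulate weight:
  km 16 (Zone I, w=50) → cum 50
  km 21 (Zone II, w=11) → cum 61
  km 23 (Zone III, w=80) → cum 141
  km 30 (Zone IV, w=2) → cum 143
  km 44 (Zone V, w=90) → cum 233  ≥ 149 → median here
  km 49 (Zone VI, w=40) → cum 273
  km 55 (Zone VII, w=25) → cum 298
Optimal location: km 44.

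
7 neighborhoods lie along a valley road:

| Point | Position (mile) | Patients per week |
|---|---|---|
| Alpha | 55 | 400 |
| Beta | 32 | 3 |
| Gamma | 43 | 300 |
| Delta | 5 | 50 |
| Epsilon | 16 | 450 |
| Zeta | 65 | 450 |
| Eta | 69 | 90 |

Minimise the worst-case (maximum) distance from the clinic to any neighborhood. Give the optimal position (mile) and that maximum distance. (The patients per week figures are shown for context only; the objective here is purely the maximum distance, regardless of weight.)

location 37, max distance 32

The 1-center on a line is the midpoint of the two extreme points: leftmost at 5, rightmost at 69.
Optimal location = (5 + 69)/2 = 37; maximum distance = (69 − 5)/2 = 32.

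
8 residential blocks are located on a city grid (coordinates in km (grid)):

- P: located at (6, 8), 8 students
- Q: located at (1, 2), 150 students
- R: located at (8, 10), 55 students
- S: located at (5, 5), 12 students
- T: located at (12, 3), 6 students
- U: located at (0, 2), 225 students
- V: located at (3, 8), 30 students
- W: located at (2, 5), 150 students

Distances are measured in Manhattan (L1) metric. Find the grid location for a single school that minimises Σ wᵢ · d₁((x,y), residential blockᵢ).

Manhattan distance separates: Σwᵢ(|x−xᵢ|+|y−yᵢ|) = Σwᵢ|x−xᵢ| + Σwᵢ|y−yᵢ|, so x and y are optimised independently as 1-D weighted medians.
Total weight W = 636; half = 318.
x-coordinate, sorted with cumulative weight:
  x=0 (U, w=225) cum 225
  x=1 (Q, w=150) cum 375  ← median
  x=2 (W, w=150) cum 525
  x=3 (V, w=30) cum 555
  x=5 (S, w=12) cum 567
  x=6 (P, w=8) cum 575
  x=8 (R, w=55) cum 630
  x=12 (T, w=6) cum 636
⇒ x* = 1
y-coordinate, sorted with cumulative weight:
  y=2 (Q, w=150) cum 150
  y=2 (U, w=225) cum 375  ← median
  y=3 (T, w=6) cum 381
  y=5 (S, w=12) cum 393
  y=5 (W, w=150) cum 543
  y=8 (P, w=8) cum 551
  y=8 (V, w=30) cum 581
  y=10 (R, w=55) cum 636
⇒ y* = 2

(1, 2)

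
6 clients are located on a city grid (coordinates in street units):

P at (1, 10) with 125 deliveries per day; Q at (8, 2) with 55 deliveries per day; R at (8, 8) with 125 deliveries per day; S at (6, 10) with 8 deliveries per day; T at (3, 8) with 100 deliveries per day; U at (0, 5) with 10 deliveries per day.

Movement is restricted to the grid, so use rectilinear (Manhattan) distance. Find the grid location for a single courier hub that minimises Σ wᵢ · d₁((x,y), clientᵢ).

Manhattan distance separates: Σwᵢ(|x−xᵢ|+|y−yᵢ|) = Σwᵢ|x−xᵢ| + Σwᵢ|y−yᵢ|, so x and y are optimised independently as 1-D weighted medians.
Total weight W = 423; half = 211.5.
x-coordinate, sorted with cumulative weight:
  x=0 (U, w=10) cum 10
  x=1 (P, w=125) cum 135
  x=3 (T, w=100) cum 235  ← median
  x=6 (S, w=8) cum 243
  x=8 (Q, w=55) cum 298
  x=8 (R, w=125) cum 423
⇒ x* = 3
y-coordinate, sorted with cumulative weight:
  y=2 (Q, w=55) cum 55
  y=5 (U, w=10) cum 65
  y=8 (R, w=125) cum 190
  y=8 (T, w=100) cum 290  ← median
  y=10 (P, w=125) cum 415
  y=10 (S, w=8) cum 423
⇒ y* = 8

(3, 8)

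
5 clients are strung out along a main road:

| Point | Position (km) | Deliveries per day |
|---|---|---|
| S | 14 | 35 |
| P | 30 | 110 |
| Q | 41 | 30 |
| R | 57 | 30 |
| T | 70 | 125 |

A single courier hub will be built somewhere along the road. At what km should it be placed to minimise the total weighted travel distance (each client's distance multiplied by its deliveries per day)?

x = 41

For a sum of weighted absolute distances on a line, the optimum is the weighted median (not the mean). Total weight W = 330; half-weight = 165.
Sort by position and accumulate weight:
  km 14 (S, w=35) → cum 35
  km 30 (P, w=110) → cum 145
  km 41 (Q, w=30) → cum 175  ≥ 165 → median here
  km 57 (R, w=30) → cum 205
  km 70 (T, w=125) → cum 330
Optimal location: km 41.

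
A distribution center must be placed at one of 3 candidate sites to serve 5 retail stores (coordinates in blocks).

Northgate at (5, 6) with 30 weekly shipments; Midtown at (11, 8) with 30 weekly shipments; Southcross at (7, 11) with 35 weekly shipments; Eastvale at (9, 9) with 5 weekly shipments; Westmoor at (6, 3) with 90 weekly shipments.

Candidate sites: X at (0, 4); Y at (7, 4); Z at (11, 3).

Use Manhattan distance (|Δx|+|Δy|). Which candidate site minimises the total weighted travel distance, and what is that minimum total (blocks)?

Y, total 820 blocks

Total weighted distance at each candidate:
  X (0, 4): total = 1850
  Y (7, 4): total = 820
  Z (11, 3): total = 1330
Minimum is at Y with total 820 blocks.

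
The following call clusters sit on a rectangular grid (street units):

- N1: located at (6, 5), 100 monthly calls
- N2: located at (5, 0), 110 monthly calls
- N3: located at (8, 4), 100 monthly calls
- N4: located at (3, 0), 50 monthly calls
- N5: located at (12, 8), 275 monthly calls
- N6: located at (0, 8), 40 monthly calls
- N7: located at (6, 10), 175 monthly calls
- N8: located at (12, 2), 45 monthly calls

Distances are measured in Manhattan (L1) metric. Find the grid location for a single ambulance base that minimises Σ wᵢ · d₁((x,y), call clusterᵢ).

Manhattan distance separates: Σwᵢ(|x−xᵢ|+|y−yᵢ|) = Σwᵢ|x−xᵢ| + Σwᵢ|y−yᵢ|, so x and y are optimised independently as 1-D weighted medians.
Total weight W = 895; half = 447.5.
x-coordinate, sorted with cumulative weight:
  x=0 (N6, w=40) cum 40
  x=3 (N4, w=50) cum 90
  x=5 (N2, w=110) cum 200
  x=6 (N1, w=100) cum 300
  x=6 (N7, w=175) cum 475  ← median
  x=8 (N3, w=100) cum 575
  x=12 (N5, w=275) cum 850
  x=12 (N8, w=45) cum 895
⇒ x* = 6
y-coordinate, sorted with cumulative weight:
  y=0 (N2, w=110) cum 110
  y=0 (N4, w=50) cum 160
  y=2 (N8, w=45) cum 205
  y=4 (N3, w=100) cum 305
  y=5 (N1, w=100) cum 405
  y=8 (N5, w=275) cum 680  ← median
  y=8 (N6, w=40) cum 720
  y=10 (N7, w=175) cum 895
⇒ y* = 8

(6, 8)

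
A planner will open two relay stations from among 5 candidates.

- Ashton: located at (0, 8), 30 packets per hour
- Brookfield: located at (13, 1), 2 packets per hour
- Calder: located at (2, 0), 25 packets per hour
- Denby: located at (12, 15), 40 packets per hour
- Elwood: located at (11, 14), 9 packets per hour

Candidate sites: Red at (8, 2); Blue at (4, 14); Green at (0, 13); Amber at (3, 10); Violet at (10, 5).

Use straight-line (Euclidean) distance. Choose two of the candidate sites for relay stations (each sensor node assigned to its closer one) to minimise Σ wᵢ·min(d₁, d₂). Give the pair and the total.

{Red, Amber}, total 768.8

Evaluate every pair (each demand assigned to the nearer of the two):
  {Red, Amber}: total = 768.8
  {Red, Blue}: total = 770.1
  {Blue, Amber}: total = 771.8
  {Amber, Violet}: total = 842.4
  {Blue, Violet}: total = 847.7
  {Green, Amber}: total = 878.6
  {Green, Violet}: total = 885.3
  {Blue, Green}: total = 895.9
  {Red, Green}: total = 904.3
  {Red, Violet}: total = 957.5
Best pair: {Red, Amber} with total 768.8.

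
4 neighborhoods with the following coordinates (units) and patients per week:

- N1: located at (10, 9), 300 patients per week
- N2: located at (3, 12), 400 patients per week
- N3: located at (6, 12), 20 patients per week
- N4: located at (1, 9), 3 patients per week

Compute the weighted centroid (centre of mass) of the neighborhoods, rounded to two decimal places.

(5.98, 10.74)

The minimiser of Σwᵢ‖p−pᵢ‖² is the weighted centroid p* = (Σwᵢpᵢ)/(Σwᵢ).
Σwᵢ = 723.
Σwᵢxᵢ = 300·10 + 400·3 + 20·6 + 3·1 = 4323.
Σwᵢyᵢ = 300·9 + 400·12 + 20·12 + 3·9 = 7767.
x* = 4323/723 = 5.98, y* = 7767/723 = 10.74.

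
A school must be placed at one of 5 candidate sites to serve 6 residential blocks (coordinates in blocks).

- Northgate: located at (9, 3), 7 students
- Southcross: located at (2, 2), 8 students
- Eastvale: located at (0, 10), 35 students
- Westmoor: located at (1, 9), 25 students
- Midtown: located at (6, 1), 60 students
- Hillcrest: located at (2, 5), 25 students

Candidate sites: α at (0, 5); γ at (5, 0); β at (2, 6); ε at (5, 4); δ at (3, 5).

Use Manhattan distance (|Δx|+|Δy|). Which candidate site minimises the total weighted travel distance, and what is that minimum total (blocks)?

δ, total 963 blocks

Total weighted distance at each candidate:
  α (0, 5): total = 1067
  γ (5, 0): total = 1259
  β (2, 6): total = 977
  ε (5, 4): total = 1025
  δ (3, 5): total = 963
Minimum is at δ with total 963 blocks.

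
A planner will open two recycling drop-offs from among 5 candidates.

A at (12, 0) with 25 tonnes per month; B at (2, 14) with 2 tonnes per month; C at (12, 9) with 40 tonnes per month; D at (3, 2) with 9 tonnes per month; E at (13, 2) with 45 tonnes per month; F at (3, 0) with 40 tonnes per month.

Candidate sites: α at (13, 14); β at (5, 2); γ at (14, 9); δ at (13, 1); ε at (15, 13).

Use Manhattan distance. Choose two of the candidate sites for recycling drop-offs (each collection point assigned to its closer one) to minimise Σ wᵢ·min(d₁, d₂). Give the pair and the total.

{β, δ}, total 663

Evaluate every pair (each demand assigned to the nearer of the two):
  {β, δ}: total = 663
  {γ, δ}: total = 748
  {β, γ}: total = 873
  {α, δ}: total = 896
  {δ, ε}: total = 942
  {α, β}: total = 1025
  {β, ε}: total = 1071
  {α, γ}: total = 1699
  {γ, ε}: total = 1705
  {α, ε}: total = 2335
Best pair: {β, δ} with total 663.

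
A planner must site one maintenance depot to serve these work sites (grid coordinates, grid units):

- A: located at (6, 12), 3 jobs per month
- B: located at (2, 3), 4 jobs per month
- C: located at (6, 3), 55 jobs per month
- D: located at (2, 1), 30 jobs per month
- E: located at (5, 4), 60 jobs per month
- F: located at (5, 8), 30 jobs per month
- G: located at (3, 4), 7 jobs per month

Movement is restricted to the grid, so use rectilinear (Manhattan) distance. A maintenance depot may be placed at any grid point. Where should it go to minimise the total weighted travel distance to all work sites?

(5, 4)

Manhattan distance separates: Σwᵢ(|x−xᵢ|+|y−yᵢ|) = Σwᵢ|x−xᵢ| + Σwᵢ|y−yᵢ|, so x and y are optimised independently as 1-D weighted medians.
Total weight W = 189; half = 94.5.
x-coordinate, sorted with cumulative weight:
  x=2 (B, w=4) cum 4
  x=2 (D, w=30) cum 34
  x=3 (G, w=7) cum 41
  x=5 (E, w=60) cum 101  ← median
  x=5 (F, w=30) cum 131
  x=6 (A, w=3) cum 134
  x=6 (C, w=55) cum 189
⇒ x* = 5
y-coordinate, sorted with cumulative weight:
  y=1 (D, w=30) cum 30
  y=3 (B, w=4) cum 34
  y=3 (C, w=55) cum 89
  y=4 (E, w=60) cum 149  ← median
  y=4 (G, w=7) cum 156
  y=8 (F, w=30) cum 186
  y=12 (A, w=3) cum 189
⇒ y* = 4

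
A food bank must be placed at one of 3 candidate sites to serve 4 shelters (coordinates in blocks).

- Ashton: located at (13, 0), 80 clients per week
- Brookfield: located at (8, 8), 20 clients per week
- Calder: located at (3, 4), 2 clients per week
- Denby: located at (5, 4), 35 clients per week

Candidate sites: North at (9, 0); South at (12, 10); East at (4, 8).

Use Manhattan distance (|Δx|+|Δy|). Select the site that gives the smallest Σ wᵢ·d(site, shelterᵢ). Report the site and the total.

Total weighted distance at each candidate:
  North (9, 0): total = 800
  South (12, 10): total = 1485
  East (4, 8): total = 1625
Minimum is at North with total 800 blocks.

North, total 800 blocks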